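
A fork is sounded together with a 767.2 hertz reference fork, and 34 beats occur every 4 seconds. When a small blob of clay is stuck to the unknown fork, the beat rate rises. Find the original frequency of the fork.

758.7 Hz

Beat frequency = 34/4 = 8.5 Hz.
|f − 767.2| = 8.5, so the fork was at either 758.7 Hz or 775.7 Hz.
Adding mass to a fork lowers its frequency; the adjustment lowers the fork's frequency.
The beat rate rose, so the adjustment moved the fork further from 767.2 Hz — it was already below the reference.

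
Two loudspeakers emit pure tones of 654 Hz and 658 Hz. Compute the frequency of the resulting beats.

4 Hz

Beats arise from superposition of two nearby frequencies; the beat rate is |f₁ − f₂|.
|654 − 658| = 4 Hz.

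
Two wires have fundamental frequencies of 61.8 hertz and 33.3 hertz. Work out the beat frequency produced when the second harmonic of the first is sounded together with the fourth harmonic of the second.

9.6 Hz

Second harmonic of the first: 2·61.8 = 123.6 Hz.
Fourth harmonic of the second: 4·33.3 = 133.2 Hz.
f_beat = |123.6 − 133.2| = 9.6 Hz.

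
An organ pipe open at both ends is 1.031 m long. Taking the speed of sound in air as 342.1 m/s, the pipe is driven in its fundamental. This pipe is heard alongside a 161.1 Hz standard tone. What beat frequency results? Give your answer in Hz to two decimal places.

4.81 Hz

Open pipe: f_n = n·v/(2L) = 1·342.1/(2·1.031) = 165.9069 Hz.
f_beat = |165.9069 − 161.1| = 4.81 Hz.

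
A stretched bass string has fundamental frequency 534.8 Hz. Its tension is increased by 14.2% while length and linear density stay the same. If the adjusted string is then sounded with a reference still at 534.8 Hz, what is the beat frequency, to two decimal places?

36.71 Hz

For a string, f ∝ √T, so the new frequency is 534.8·√1.142 = 571.5108 Hz.
f_beat = |571.5108 − 534.8| = 36.71 Hz.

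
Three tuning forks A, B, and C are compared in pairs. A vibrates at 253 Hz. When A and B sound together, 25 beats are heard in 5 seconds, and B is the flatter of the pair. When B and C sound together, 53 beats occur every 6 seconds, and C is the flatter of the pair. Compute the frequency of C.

239.1667 Hz

A–B: Beat frequency = 25/5 = 5 Hz.
B is below A, so f_B = 253 − 5 = 248 Hz.
B–C: Beat frequency = 53/6 = 8.8333 Hz.
C is below B, so f_C = 248 − 8.8333 = 239.1667 Hz.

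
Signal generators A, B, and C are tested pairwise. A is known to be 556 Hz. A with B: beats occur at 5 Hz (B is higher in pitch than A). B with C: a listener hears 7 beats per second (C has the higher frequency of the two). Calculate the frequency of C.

568 Hz

B is above A, so f_B = 556 + 5 = 561 Hz.
C is above B, so f_C = 561 + 7 = 568 Hz.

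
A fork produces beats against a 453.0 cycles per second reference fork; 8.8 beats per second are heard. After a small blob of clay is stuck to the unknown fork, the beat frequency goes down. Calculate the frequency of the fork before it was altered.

461.8 Hz

|f − 453.0| = 8.8, so the fork was at either 444.2 Hz or 461.8 Hz.
Adding mass to a fork lowers its frequency; the adjustment lowers the fork's frequency.
The beat rate fell, so the adjustment moved the fork toward 453.0 Hz — it must have started above the reference.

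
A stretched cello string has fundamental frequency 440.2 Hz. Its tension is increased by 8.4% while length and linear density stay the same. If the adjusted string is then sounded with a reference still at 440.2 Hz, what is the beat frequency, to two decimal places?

For a string, f ∝ √T, so the new frequency is 440.2·√1.084 = 458.3156 Hz.
f_beat = |458.3156 − 440.2| = 18.12 Hz.

18.12 Hz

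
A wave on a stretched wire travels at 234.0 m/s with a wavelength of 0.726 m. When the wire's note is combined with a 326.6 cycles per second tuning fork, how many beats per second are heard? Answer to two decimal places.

Source frequency f = v/λ = 234.0/0.726 = 322.3140 Hz.
f_beat = |322.3140 − 326.6| = 4.29 Hz.

4.29 Hz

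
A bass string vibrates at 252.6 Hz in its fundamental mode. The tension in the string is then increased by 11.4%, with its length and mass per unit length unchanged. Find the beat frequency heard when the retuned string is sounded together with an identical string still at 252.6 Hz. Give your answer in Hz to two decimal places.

14.01 Hz

For a string, f ∝ √T, so the new frequency is 252.6·√1.114 = 266.6097 Hz.
f_beat = |266.6097 − 252.6| = 14.01 Hz.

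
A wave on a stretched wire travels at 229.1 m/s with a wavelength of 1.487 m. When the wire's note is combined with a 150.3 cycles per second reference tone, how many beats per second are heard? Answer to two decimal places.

Source frequency f = v/λ = 229.1/1.487 = 154.0686 Hz.
f_beat = |154.0686 − 150.3| = 3.77 Hz.

3.77 Hz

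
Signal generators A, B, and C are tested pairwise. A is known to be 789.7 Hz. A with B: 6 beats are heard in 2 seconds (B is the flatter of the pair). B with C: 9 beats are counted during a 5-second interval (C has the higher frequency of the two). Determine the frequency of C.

A–B: Beat frequency = 6/2 = 3 Hz.
B is below A, so f_B = 789.7 − 3 = 786.7 Hz.
B–C: Beat frequency = 9/5 = 1.8 Hz.
C is above B, so f_C = 786.7 + 1.8 = 788.5 Hz.

788.5 Hz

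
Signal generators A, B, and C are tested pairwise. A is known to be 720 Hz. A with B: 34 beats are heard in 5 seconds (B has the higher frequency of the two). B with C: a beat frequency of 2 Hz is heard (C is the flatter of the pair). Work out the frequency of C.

A–B: Beat frequency = 34/5 = 6.8 Hz.
B is above A, so f_B = 720 + 6.8 = 726.8 Hz.
C is below B, so f_C = 726.8 − 2 = 724.8 Hz.

724.8 Hz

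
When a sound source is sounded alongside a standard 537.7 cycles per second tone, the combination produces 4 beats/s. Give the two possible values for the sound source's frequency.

|f − 537.7| = 4, so f = 537.7 ± 4.

533.7 Hz or 541.7 Hz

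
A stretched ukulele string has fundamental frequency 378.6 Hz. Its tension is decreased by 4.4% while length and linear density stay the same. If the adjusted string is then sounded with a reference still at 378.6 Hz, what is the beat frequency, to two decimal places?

8.42 Hz

For a string, f ∝ √T, so the new frequency is 378.6·√0.956 = 370.1771 Hz.
f_beat = |370.1771 − 378.6| = 8.42 Hz.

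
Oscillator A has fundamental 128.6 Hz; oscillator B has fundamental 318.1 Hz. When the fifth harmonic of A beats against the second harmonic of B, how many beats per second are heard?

6.8 Hz

Fifth harmonic of the first: 5·128.6 = 643.0 Hz.
Second harmonic of the second: 2·318.1 = 636.2 Hz.
f_beat = |643.0 − 636.2| = 6.8 Hz.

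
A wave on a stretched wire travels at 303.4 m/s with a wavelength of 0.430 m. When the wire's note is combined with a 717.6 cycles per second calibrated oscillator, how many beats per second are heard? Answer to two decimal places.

Source frequency f = v/λ = 303.4/0.430 = 705.5814 Hz.
f_beat = |705.5814 − 717.6| = 12.02 Hz.

12.02 Hz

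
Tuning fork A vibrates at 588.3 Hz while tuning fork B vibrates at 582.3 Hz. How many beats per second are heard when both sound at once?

6 Hz

The beat frequency equals the magnitude of the frequency difference.
|588.3 − 582.3| = 6 Hz.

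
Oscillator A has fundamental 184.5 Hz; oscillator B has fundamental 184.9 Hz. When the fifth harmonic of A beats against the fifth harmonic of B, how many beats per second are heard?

2.0 Hz

Fifth harmonic of the first: 5·184.5 = 922.5 Hz.
Fifth harmonic of the second: 5·184.9 = 924.5 Hz.
f_beat = |922.5 − 924.5| = 2.0 Hz.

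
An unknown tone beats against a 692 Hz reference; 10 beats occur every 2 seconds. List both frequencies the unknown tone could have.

Beat frequency = 10/2 = 5 Hz.
|f − 692| = 5, so f = 692 ± 5.

687 Hz or 697 Hz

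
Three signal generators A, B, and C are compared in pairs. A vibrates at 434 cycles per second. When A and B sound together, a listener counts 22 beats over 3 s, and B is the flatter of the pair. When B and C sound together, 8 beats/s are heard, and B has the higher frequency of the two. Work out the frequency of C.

418.6667 Hz

A–B: Beat frequency = 22/3 = 7.3333 Hz.
B is below A, so f_B = 434 − 7.3333 = 426.6667 Hz.
C is below B, so f_C = 426.6667 − 8 = 418.6667 Hz.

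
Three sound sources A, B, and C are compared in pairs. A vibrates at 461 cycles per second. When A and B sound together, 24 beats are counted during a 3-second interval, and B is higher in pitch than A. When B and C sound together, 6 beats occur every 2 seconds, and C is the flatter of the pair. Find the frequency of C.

A–B: Beat frequency = 24/3 = 8 Hz.
B is above A, so f_B = 461 + 8 = 469 Hz.
B–C: Beat frequency = 6/2 = 3 Hz.
C is below B, so f_C = 469 − 3 = 466 Hz.

466 Hz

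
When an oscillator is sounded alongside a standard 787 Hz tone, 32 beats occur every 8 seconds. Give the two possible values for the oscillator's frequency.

Beat frequency = 32/8 = 4 Hz.
|f − 787| = 4, so f = 787 ± 4.

783 Hz or 791 Hz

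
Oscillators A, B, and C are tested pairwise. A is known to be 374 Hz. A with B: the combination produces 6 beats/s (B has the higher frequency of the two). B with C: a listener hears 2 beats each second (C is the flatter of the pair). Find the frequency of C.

B is above A, so f_B = 374 + 6 = 380 Hz.
C is below B, so f_C = 380 − 2 = 378 Hz.

378 Hz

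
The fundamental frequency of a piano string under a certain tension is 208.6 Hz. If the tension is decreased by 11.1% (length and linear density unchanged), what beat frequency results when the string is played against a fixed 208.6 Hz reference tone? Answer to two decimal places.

11.92 Hz

For a string, f ∝ √T, so the new frequency is 208.6·√0.889 = 196.6823 Hz.
f_beat = |196.6823 − 208.6| = 11.92 Hz.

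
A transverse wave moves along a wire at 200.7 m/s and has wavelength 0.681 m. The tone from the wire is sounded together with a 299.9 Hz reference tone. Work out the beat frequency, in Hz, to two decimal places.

5.19 Hz

Source frequency f = v/λ = 200.7/0.681 = 294.7137 Hz.
f_beat = |294.7137 − 299.9| = 5.19 Hz.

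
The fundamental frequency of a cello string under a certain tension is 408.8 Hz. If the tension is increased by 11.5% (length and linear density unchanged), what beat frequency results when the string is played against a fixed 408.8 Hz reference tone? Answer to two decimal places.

22.87 Hz

For a string, f ∝ √T, so the new frequency is 408.8·√1.115 = 431.6665 Hz.
f_beat = |431.6665 − 408.8| = 22.87 Hz.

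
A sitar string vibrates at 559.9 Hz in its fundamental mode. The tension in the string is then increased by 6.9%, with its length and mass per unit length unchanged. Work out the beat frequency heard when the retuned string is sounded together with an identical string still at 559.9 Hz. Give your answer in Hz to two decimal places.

For a string, f ∝ √T, so the new frequency is 559.9·√1.069 = 578.8944 Hz.
f_beat = |578.8944 − 559.9| = 18.99 Hz.

18.99 Hz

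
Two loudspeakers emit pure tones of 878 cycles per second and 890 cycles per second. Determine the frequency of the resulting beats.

12 Hz

Beats arise from superposition of two nearby frequencies; the beat rate is |f₁ − f₂|.
|878 − 890| = 12 Hz.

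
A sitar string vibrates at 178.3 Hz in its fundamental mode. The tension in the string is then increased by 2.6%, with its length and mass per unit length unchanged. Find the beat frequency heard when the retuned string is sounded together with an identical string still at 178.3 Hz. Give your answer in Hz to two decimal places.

2.30 Hz

For a string, f ∝ √T, so the new frequency is 178.3·√1.026 = 180.6030 Hz.
f_beat = |180.6030 − 178.3| = 2.30 Hz.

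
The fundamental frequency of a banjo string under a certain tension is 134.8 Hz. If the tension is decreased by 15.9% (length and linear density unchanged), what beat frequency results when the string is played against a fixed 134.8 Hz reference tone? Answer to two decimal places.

For a string, f ∝ √T, so the new frequency is 134.8·√0.841 = 123.6198 Hz.
f_beat = |123.6198 − 134.8| = 11.18 Hz.

11.18 Hz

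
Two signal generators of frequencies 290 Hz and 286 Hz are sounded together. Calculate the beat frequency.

f_beat = |f₁ − f₂|.
|290 − 286| = 4 Hz.

4 Hz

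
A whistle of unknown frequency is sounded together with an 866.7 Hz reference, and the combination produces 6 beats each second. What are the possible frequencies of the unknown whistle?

860.7 Hz or 872.7 Hz

|f − 866.7| = 6, so f = 866.7 ± 6.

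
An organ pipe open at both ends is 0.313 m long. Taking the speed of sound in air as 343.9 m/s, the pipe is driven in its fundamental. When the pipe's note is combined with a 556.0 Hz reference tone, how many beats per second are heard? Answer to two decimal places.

6.64 Hz

Open pipe: f_n = n·v/(2L) = 1·343.9/(2·0.313) = 549.3610 Hz.
f_beat = |549.3610 − 556.0| = 6.64 Hz.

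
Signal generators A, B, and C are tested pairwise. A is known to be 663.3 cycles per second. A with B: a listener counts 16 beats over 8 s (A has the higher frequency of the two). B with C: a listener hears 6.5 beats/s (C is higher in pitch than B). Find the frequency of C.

667.8 Hz

A–B: Beat frequency = 16/8 = 2 Hz.
B is below A, so f_B = 663.3 − 2 = 661.3 Hz.
C is above B, so f_C = 661.3 + 6.5 = 667.8 Hz.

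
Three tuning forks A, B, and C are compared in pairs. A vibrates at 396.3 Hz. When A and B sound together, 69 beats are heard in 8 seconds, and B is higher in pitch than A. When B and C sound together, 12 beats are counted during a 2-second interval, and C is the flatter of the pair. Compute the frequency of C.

A–B: Beat frequency = 69/8 = 8.625 Hz.
B is above A, so f_B = 396.3 + 8.625 = 404.925 Hz.
B–C: Beat frequency = 12/2 = 6 Hz.
C is below B, so f_C = 404.925 − 6 = 398.925 Hz.

398.925 Hz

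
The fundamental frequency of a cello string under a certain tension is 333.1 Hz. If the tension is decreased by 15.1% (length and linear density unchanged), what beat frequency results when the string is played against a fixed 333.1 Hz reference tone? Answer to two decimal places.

For a string, f ∝ √T, so the new frequency is 333.1·√0.849 = 306.9223 Hz.
f_beat = |306.9223 − 333.1| = 26.18 Hz.

26.18 Hz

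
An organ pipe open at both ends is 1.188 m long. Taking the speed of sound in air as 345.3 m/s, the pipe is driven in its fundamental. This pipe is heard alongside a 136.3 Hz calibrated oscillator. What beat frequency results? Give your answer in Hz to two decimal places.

9.03 Hz

Open pipe: f_n = n·v/(2L) = 1·345.3/(2·1.188) = 145.3283 Hz.
f_beat = |145.3283 − 136.3| = 9.03 Hz.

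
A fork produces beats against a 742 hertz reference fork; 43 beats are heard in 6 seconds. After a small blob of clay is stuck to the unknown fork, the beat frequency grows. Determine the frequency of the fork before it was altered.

Beat frequency = 43/6 = 7.1667 Hz.
|f − 742| = 7.1667, so the fork was at either 734.8333 Hz or 749.1667 Hz.
Adding mass to a fork lowers its frequency; the adjustment lowers the fork's frequency.
The beat rate rose, so the adjustment moved the fork further from 742 Hz — it was already below the reference.

734.8333 Hz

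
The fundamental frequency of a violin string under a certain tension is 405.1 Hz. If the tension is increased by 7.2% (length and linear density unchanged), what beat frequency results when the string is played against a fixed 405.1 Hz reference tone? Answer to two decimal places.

For a string, f ∝ √T, so the new frequency is 405.1·√1.072 = 419.4301 Hz.
f_beat = |419.4301 − 405.1| = 14.33 Hz.

14.33 Hz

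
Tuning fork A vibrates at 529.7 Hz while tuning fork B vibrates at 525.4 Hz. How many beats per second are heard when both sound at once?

Beats arise from superposition of two nearby frequencies; the beat rate is |f₁ − f₂|.
|529.7 − 525.4| = 4.3 Hz.

4.3 Hz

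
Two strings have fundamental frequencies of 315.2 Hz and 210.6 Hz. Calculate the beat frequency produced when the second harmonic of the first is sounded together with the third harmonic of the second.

Second harmonic of the first: 2·315.2 = 630.4 Hz.
Third harmonic of the second: 3·210.6 = 631.8 Hz.
f_beat = |630.4 − 631.8| = 1.4 Hz.

1.4 Hz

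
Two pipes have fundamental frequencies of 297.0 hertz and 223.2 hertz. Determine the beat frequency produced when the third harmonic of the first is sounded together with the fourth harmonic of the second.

Third harmonic of the first: 3·297.0 = 891.0 Hz.
Fourth harmonic of the second: 4·223.2 = 892.8 Hz.
f_beat = |891.0 − 892.8| = 1.8 Hz.

1.8 Hz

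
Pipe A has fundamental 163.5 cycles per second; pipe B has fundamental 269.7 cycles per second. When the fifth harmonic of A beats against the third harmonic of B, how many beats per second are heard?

8.4 Hz

Fifth harmonic of the first: 5·163.5 = 817.5 Hz.
Third harmonic of the second: 3·269.7 = 809.1 Hz.
f_beat = |817.5 − 809.1| = 8.4 Hz.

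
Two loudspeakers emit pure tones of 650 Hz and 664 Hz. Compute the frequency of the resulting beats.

14 Hz

f_beat = |f₁ − f₂|.
|650 − 664| = 14 Hz.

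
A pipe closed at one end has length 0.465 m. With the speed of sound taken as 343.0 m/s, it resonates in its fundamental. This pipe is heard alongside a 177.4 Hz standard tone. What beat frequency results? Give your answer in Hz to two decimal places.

7.01 Hz

Closed pipe (odd harmonics): f_n = n·v/(4L) = 1·343.0/(4·0.465) = 184.4086 Hz.
f_beat = |184.4086 − 177.4| = 7.01 Hz.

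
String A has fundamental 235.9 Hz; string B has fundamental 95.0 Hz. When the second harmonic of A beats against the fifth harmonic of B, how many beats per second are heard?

Second harmonic of the first: 2·235.9 = 471.8 Hz.
Fifth harmonic of the second: 5·95.0 = 475.0 Hz.
f_beat = |471.8 − 475.0| = 3.2 Hz.

3.2 Hz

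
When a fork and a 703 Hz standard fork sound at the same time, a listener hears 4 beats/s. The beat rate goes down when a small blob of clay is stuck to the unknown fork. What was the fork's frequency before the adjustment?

|f − 703| = 4, so the fork was at either 699 Hz or 707 Hz.
Adding mass to a fork lowers its frequency; the adjustment lowers the fork's frequency.
The beat rate fell, so the adjustment moved the fork toward 703 Hz — it must have started above the reference.

707 Hz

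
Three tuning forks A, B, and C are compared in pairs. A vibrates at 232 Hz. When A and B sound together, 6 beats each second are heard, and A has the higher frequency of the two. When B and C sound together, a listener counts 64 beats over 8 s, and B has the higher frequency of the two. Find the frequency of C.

B is below A, so f_B = 232 − 6 = 226 Hz.
B–C: Beat frequency = 64/8 = 8 Hz.
C is below B, so f_C = 226 − 8 = 218 Hz.

218 Hz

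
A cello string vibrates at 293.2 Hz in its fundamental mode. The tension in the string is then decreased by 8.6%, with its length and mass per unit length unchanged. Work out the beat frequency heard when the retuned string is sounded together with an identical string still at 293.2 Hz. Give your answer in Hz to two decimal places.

For a string, f ∝ √T, so the new frequency is 293.2·√0.914 = 280.3090 Hz.
f_beat = |280.3090 − 293.2| = 12.89 Hz.

12.89 Hz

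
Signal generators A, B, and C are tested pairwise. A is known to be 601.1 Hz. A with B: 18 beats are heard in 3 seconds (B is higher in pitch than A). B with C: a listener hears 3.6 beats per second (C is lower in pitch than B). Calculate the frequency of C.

A–B: Beat frequency = 18/3 = 6 Hz.
B is above A, so f_B = 601.1 + 6 = 607.1 Hz.
C is below B, so f_C = 607.1 − 3.6 = 603.5 Hz.

603.5 Hz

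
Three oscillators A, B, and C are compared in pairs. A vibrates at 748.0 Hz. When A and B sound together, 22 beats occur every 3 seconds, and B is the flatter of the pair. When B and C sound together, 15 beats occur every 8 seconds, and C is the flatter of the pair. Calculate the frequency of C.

A–B: Beat frequency = 22/3 = 7.3333 Hz.
B is below A, so f_B = 748.0 − 7.3333 = 740.6667 Hz.
B–C: Beat frequency = 15/8 = 1.875 Hz.
C is below B, so f_C = 740.6667 − 1.875 = 738.7917 Hz.

738.7917 Hz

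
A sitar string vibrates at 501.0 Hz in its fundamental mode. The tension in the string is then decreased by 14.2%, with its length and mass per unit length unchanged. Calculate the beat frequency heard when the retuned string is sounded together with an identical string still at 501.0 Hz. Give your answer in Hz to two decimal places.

For a string, f ∝ √T, so the new frequency is 501.0·√0.858 = 464.0677 Hz.
f_beat = |464.0677 − 501.0| = 36.93 Hz.

36.93 Hz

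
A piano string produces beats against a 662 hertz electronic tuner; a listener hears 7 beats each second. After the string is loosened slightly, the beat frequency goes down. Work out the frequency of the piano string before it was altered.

|f − 662| = 7, so the piano string was at either 655 Hz or 669 Hz.
Reducing tension lowers a string's frequency; the adjustment lowers the piano string's frequency.
The beat rate fell, so the adjustment moved the piano string toward 662 Hz — it must have started above the reference.

669 Hz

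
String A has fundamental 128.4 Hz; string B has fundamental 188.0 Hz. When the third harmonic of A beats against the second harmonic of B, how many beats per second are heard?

9.2 Hz

Third harmonic of the first: 3·128.4 = 385.2 Hz.
Second harmonic of the second: 2·188.0 = 376.0 Hz.
f_beat = |385.2 − 376.0| = 9.2 Hz.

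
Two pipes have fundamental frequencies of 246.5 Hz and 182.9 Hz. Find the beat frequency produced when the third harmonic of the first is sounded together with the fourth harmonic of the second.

Third harmonic of the first: 3·246.5 = 739.5 Hz.
Fourth harmonic of the second: 4·182.9 = 731.6 Hz.
f_beat = |739.5 − 731.6| = 7.9 Hz.

7.9 Hz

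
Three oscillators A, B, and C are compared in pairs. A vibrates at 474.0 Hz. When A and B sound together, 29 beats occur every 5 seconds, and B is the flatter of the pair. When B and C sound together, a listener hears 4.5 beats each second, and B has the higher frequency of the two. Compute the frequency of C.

A–B: Beat frequency = 29/5 = 5.8 Hz.
B is below A, so f_B = 474.0 − 5.8 = 468.2 Hz.
C is below B, so f_C = 468.2 − 4.5 = 463.7 Hz.

463.7 Hz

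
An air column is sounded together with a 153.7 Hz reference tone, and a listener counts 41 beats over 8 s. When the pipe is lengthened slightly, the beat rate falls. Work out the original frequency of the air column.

158.825 Hz

Beat frequency = 41/8 = 5.125 Hz.
|f − 153.7| = 5.125, so the air column was at either 148.575 Hz or 158.825 Hz.
A longer pipe has a lower fundamental; the adjustment lowers the air column's frequency.
The beat rate fell, so the adjustment moved the air column toward 153.7 Hz — it must have started above the reference.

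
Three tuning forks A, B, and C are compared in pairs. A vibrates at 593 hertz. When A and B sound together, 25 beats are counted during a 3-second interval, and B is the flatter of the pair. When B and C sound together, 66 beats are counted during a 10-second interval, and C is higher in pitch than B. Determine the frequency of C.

A–B: Beat frequency = 25/3 = 8.3333 Hz.
B is below A, so f_B = 593 − 8.3333 = 584.6667 Hz.
B–C: Beat frequency = 66/10 = 6.6 Hz.
C is above B, so f_C = 584.6667 + 6.6 = 591.2667 Hz.

591.2667 Hz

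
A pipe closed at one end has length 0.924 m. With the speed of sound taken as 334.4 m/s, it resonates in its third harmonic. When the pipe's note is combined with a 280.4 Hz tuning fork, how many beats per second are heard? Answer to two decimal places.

Closed pipe (odd harmonics): f_n = n·v/(4L) = 3·334.4/(4·0.924) = 271.4286 Hz.
f_beat = |271.4286 − 280.4| = 8.97 Hz.

8.97 Hz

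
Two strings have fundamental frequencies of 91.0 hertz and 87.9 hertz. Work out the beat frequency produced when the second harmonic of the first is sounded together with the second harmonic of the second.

Second harmonic of the first: 2·91.0 = 182.0 Hz.
Second harmonic of the second: 2·87.9 = 175.8 Hz.
f_beat = |182.0 − 175.8| = 6.2 Hz.

6.2 Hz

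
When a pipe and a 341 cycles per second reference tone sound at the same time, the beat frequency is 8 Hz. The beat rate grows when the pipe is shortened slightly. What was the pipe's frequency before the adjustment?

|f − 341| = 8, so the pipe was at either 333 Hz or 349 Hz.
A shorter pipe has a higher fundamental; the adjustment raises the pipe's frequency.
The beat rate rose, so the adjustment moved the pipe further from 341 Hz — it was already above the reference.

349 Hz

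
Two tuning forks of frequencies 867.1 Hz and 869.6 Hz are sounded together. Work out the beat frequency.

2.5 Hz

The beat frequency equals the magnitude of the frequency difference.
|867.1 − 869.6| = 2.5 Hz.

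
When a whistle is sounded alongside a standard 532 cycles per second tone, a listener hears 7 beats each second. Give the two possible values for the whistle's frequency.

|f − 532| = 7, so f = 532 ± 7.

525 Hz or 539 Hz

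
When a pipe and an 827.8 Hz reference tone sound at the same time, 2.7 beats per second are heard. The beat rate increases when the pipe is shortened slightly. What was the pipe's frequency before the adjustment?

|f − 827.8| = 2.7, so the pipe was at either 825.1 Hz or 830.5 Hz.
A shorter pipe has a higher fundamental; the adjustment raises the pipe's frequency.
The beat rate rose, so the adjustment moved the pipe further from 827.8 Hz — it was already above the reference.

830.5 Hz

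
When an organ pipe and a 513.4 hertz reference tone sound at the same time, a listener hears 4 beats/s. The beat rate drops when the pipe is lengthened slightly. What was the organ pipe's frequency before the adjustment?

|f − 513.4| = 4, so the organ pipe was at either 509.4 Hz or 517.4 Hz.
A longer pipe has a lower fundamental; the adjustment lowers the organ pipe's frequency.
The beat rate fell, so the adjustment moved the organ pipe toward 513.4 Hz — it must have started above the reference.

517.4 Hz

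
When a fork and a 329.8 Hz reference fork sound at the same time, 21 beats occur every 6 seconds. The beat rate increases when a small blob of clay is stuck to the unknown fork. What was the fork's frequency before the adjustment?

Beat frequency = 21/6 = 3.5 Hz.
|f − 329.8| = 3.5, so the fork was at either 326.3 Hz or 333.3 Hz.
Adding mass to a fork lowers its frequency; the adjustment lowers the fork's frequency.
The beat rate rose, so the adjustment moved the fork further from 329.8 Hz — it was already below the reference.

326.3 Hz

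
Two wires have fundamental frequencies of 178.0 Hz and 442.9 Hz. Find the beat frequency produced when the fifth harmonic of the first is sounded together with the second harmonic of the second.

4.2 Hz

Fifth harmonic of the first: 5·178.0 = 890.0 Hz.
Second harmonic of the second: 2·442.9 = 885.8 Hz.
f_beat = |890.0 − 885.8| = 4.2 Hz.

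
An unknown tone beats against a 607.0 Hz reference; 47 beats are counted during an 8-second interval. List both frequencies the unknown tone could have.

Beat frequency = 47/8 = 5.875 Hz.
|f − 607.0| = 5.875, so f = 607.0 ± 5.875.

601.125 Hz or 612.875 Hz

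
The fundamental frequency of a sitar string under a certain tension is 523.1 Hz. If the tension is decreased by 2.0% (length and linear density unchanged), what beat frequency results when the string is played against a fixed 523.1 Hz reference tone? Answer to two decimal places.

For a string, f ∝ √T, so the new frequency is 523.1·√0.980 = 517.8426 Hz.
f_beat = |517.8426 − 523.1| = 5.26 Hz.

5.26 Hz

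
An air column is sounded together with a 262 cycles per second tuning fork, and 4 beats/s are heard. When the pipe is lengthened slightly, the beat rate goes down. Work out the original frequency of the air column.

|f − 262| = 4, so the air column was at either 258 Hz or 266 Hz.
A longer pipe has a lower fundamental; the adjustment lowers the air column's frequency.
The beat rate fell, so the adjustment moved the air column toward 262 Hz — it must have started above the reference.

266 Hz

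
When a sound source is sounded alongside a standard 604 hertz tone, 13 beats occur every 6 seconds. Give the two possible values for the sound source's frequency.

601.8333 Hz or 606.1667 Hz

Beat frequency = 13/6 = 2.1667 Hz.
|f − 604| = 2.1667, so f = 604 ± 2.1667.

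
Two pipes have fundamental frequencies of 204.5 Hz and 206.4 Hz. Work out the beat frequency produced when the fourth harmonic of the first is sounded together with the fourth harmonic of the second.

7.6 Hz

Fourth harmonic of the first: 4·204.5 = 818.0 Hz.
Fourth harmonic of the second: 4·206.4 = 825.6 Hz.
f_beat = |818.0 − 825.6| = 7.6 Hz.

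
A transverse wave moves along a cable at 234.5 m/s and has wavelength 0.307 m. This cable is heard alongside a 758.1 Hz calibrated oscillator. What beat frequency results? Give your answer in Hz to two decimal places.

Source frequency f = v/λ = 234.5/0.307 = 763.8436 Hz.
f_beat = |763.8436 − 758.1| = 5.74 Hz.

5.74 Hz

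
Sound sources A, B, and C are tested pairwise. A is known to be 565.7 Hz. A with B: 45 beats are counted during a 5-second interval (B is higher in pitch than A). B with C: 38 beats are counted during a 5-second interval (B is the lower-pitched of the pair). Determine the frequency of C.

582.3 Hz

A–B: Beat frequency = 45/5 = 9 Hz.
B is above A, so f_B = 565.7 + 9 = 574.7 Hz.
B–C: Beat frequency = 38/5 = 7.6 Hz.
C is above B, so f_C = 574.7 + 7.6 = 582.3 Hz.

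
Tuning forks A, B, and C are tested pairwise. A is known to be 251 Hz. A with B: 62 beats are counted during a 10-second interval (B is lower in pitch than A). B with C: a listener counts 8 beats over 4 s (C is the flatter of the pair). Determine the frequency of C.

242.8 Hz

A–B: Beat frequency = 62/10 = 6.2 Hz.
B is below A, so f_B = 251 − 6.2 = 244.8 Hz.
B–C: Beat frequency = 8/4 = 2 Hz.
C is below B, so f_C = 244.8 − 2 = 242.8 Hz.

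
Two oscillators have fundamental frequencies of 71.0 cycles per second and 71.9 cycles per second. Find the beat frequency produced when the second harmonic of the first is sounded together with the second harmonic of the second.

1.8 Hz

Second harmonic of the first: 2·71.0 = 142.0 Hz.
Second harmonic of the second: 2·71.9 = 143.8 Hz.
f_beat = |142.0 − 143.8| = 1.8 Hz.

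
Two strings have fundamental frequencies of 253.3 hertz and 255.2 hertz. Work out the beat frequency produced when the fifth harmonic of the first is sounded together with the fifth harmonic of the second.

Fifth harmonic of the first: 5·253.3 = 1266.5 Hz.
Fifth harmonic of the second: 5·255.2 = 1276.0 Hz.
f_beat = |1266.5 − 1276.0| = 9.5 Hz.

9.5 Hz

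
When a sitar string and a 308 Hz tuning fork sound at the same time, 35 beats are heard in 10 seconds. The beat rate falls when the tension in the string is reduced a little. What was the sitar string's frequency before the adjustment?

311.5 Hz

Beat frequency = 35/10 = 3.5 Hz.
|f − 308| = 3.5, so the sitar string was at either 304.5 Hz or 311.5 Hz.
Lower tension means lower frequency; the adjustment lowers the sitar string's frequency.
The beat rate fell, so the adjustment moved the sitar string toward 308 Hz — it must have started above the reference.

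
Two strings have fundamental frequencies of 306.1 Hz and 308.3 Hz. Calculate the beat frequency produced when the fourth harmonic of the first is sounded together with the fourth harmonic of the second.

8.8 Hz

Fourth harmonic of the first: 4·306.1 = 1224.4 Hz.
Fourth harmonic of the second: 4·308.3 = 1233.2 Hz.
f_beat = |1224.4 − 1233.2| = 8.8 Hz.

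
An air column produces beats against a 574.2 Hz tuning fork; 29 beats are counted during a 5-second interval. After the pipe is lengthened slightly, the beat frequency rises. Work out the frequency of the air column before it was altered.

Beat frequency = 29/5 = 5.8 Hz.
|f − 574.2| = 5.8, so the air column was at either 568.4 Hz or 580 Hz.
A longer pipe has a lower fundamental; the adjustment lowers the air column's frequency.
The beat rate rose, so the adjustment moved the air column further from 574.2 Hz — it was already below the reference.

568.4 Hz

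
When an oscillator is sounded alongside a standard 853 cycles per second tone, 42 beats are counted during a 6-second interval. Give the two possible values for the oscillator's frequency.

846 Hz or 860 Hz

Beat frequency = 42/6 = 7 Hz.
|f − 853| = 7, so f = 853 ± 7.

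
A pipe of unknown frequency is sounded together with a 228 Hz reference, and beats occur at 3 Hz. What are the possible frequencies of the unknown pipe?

225 Hz or 231 Hz

|f − 228| = 3, so f = 228 ± 3.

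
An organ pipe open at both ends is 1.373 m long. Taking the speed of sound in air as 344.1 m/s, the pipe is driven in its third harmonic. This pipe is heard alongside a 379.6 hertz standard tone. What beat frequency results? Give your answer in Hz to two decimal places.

Open pipe: f_n = n·v/(2L) = 3·344.1/(2·1.373) = 375.9286 Hz.
f_beat = |375.9286 − 379.6| = 3.67 Hz.

3.67 Hz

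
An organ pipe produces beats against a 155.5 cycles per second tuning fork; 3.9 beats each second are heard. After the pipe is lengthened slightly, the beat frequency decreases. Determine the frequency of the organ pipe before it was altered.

|f − 155.5| = 3.9, so the organ pipe was at either 151.6 Hz or 159.4 Hz.
A longer pipe has a lower fundamental; the adjustment lowers the organ pipe's frequency.
The beat rate fell, so the adjustment moved the organ pipe toward 155.5 Hz — it must have started above the reference.

159.4 Hz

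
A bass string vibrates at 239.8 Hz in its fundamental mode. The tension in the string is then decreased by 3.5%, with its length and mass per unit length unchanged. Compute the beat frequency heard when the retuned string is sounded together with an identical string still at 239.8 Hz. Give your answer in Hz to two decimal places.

For a string, f ∝ √T, so the new frequency is 239.8·√0.965 = 235.5661 Hz.
f_beat = |235.5661 − 239.8| = 4.23 Hz.

4.23 Hz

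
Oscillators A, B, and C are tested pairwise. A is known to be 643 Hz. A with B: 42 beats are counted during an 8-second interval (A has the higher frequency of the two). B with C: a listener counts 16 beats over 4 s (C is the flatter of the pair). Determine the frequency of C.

A–B: Beat frequency = 42/8 = 5.25 Hz.
B is below A, so f_B = 643 − 5.25 = 637.75 Hz.
B–C: Beat frequency = 16/4 = 4 Hz.
C is below B, so f_C = 637.75 − 4 = 633.75 Hz.

633.75 Hz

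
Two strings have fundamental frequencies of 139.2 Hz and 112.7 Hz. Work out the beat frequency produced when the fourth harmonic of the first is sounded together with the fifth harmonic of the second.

Fourth harmonic of the first: 4·139.2 = 556.8 Hz.
Fifth harmonic of the second: 5·112.7 = 563.5 Hz.
f_beat = |556.8 − 563.5| = 6.7 Hz.

6.7 Hz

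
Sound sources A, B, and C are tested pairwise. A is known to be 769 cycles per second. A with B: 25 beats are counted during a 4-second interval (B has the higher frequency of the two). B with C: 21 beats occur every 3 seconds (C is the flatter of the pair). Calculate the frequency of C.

768.25 Hz

A–B: Beat frequency = 25/4 = 6.25 Hz.
B is above A, so f_B = 769 + 6.25 = 775.25 Hz.
B–C: Beat frequency = 21/3 = 7 Hz.
C is below B, so f_C = 775.25 − 7 = 768.25 Hz.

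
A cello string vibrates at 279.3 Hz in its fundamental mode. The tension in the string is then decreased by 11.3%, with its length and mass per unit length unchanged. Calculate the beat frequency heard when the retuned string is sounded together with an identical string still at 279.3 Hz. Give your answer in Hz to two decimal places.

16.25 Hz

For a string, f ∝ √T, so the new frequency is 279.3·√0.887 = 263.0466 Hz.
f_beat = |263.0466 − 279.3| = 16.25 Hz.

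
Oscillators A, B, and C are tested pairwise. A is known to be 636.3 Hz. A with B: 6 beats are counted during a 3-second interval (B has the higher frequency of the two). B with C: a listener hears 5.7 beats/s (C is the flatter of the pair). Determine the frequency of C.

632.6 Hz

A–B: Beat frequency = 6/3 = 2 Hz.
B is above A, so f_B = 636.3 + 2 = 638.3 Hz.
C is below B, so f_C = 638.3 − 5.7 = 632.6 Hz.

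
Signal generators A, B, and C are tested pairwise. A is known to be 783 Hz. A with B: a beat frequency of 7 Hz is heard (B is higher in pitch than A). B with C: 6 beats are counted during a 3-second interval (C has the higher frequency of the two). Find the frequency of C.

B is above A, so f_B = 783 + 7 = 790 Hz.
B–C: Beat frequency = 6/3 = 2 Hz.
C is above B, so f_C = 790 + 2 = 792 Hz.

792 Hz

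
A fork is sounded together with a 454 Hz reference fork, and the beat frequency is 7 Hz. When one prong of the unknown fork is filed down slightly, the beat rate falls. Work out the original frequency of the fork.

|f − 454| = 7, so the fork was at either 447 Hz or 461 Hz.
Filing a prong removes mass and raises the fork's frequency; the adjustment raises the fork's frequency.
The beat rate fell, so the adjustment moved the fork toward 454 Hz — it must have started below the reference.

447 Hz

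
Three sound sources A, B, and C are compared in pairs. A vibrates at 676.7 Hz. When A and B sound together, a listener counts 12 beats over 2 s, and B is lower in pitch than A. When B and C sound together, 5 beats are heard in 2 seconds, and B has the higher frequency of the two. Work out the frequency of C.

668.2 Hz

A–B: Beat frequency = 12/2 = 6 Hz.
B is below A, so f_B = 676.7 − 6 = 670.7 Hz.
B–C: Beat frequency = 5/2 = 2.5 Hz.
C is below B, so f_C = 670.7 − 2.5 = 668.2 Hz.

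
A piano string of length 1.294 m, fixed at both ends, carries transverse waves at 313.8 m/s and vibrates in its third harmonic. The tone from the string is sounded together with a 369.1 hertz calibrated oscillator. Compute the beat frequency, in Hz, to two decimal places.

5.34 Hz

For a string fixed at both ends, f_n = n·v/(2L) = 3·313.8/(2·1.294) = 363.7558 Hz.
f_beat = |363.7558 − 369.1| = 5.34 Hz.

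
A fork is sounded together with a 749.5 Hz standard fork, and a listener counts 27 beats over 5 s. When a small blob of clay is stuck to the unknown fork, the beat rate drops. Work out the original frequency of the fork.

754.9 Hz

Beat frequency = 27/5 = 5.4 Hz.
|f − 749.5| = 5.4, so the fork was at either 744.1 Hz or 754.9 Hz.
Adding mass to a fork lowers its frequency; the adjustment lowers the fork's frequency.
The beat rate fell, so the adjustment moved the fork toward 749.5 Hz — it must have started above the reference.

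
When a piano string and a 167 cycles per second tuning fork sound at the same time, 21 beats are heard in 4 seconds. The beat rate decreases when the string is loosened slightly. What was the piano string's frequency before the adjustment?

172.25 Hz

Beat frequency = 21/4 = 5.25 Hz.
|f − 167| = 5.25, so the piano string was at either 161.75 Hz or 172.25 Hz.
Reducing tension lowers a string's frequency; the adjustment lowers the piano string's frequency.
The beat rate fell, so the adjustment moved the piano string toward 167 Hz — it must have started above the reference.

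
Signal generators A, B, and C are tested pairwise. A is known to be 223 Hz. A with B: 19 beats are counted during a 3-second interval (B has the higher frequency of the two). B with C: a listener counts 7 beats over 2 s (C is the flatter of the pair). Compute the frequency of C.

A–B: Beat frequency = 19/3 = 6.3333 Hz.
B is above A, so f_B = 223 + 6.3333 = 229.3333 Hz.
B–C: Beat frequency = 7/2 = 3.5 Hz.
C is below B, so f_C = 229.3333 − 3.5 = 225.8333 Hz.

225.8333 Hz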